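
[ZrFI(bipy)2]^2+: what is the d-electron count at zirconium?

d⁰

Each fluoride is −1; each iodide is −1; 2,2′-bipyridine is neutral; balancing the +2 overall charge requires Zr(IV).
Zr sits in group 4, so the d-electron count is 4 − 4 = 0.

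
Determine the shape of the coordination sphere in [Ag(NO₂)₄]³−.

tetrahedral

Summing ligand charges against the −3 overall charge gives an oxidation state of +1 for silver.
Silver is a group-11 element; Ag(I) is therefore d¹⁰.
Coordination number: 4.
A d¹⁰ ion has no crystal-field stabilisation preference between square planar and tetrahedral, so four ligands adopt the sterically favoured tetrahedral geometry.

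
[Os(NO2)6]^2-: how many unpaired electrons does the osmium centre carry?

Each nitro (N-bound nitrite) is −1; balancing the −2 overall charge requires Os(IV).
Group 8 minus oxidation state 4 gives a d⁴ configuration.
The spin state decides the count: a 5d ion has a large Δₒ and is invariably low-spin.
An octahedral low-spin d⁴ ion is t₂g⁴e_g⁰, giving 2 unpaired electrons.

2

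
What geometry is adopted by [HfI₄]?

tetrahedral

Summing ligand charges against the 0 overall charge gives an oxidation state of +4 for hafnium.
Hf sits in group 4, so the d-electron count is 4 − 4 = 0.
With 4 monodentate ligands the coordination number is 4.
A d⁰ ion has no crystal-field stabilisation preference between square planar and tetrahedral, so four ligands adopt the sterically favoured tetrahedral geometry.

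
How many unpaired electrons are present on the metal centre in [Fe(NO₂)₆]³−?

Summing ligand charges against the −3 overall charge gives an oxidation state of +3 for iron.
Iron is a group-8 element; Fe(III) is therefore d⁵.
The spin state decides the count: Nitro (N-bound nitrite) is a strong-field ligand (high in the spectrochemical series) for a first-row metal, so the complex is low-spin.
An octahedral low-spin d⁵ ion is t₂g⁵e_g⁰, giving 1 unpaired electron.

1 unpaired electron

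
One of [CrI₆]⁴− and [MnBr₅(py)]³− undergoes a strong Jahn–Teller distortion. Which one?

[CrI₆]⁴−: Summing ligand charges against the −4 overall charge gives an oxidation state of +2 for chromium. Group 6 minus oxidation state 2 gives a d⁴ configuration. Iodide is a weak-field ligand for a first-row metal, so the complex is high-spin. The t₂g³e_g¹ (high-spin) configuration has an unevenly filled e_g set; the Jahn–Teller theorem predicts a tetragonal distortion (typically axial elongation) to lift the degeneracy.
[MnBr₅(py)]³−: Ligand charges: each bromide is −1; pyridine is neutral. With an overall charge of −3 the manganese centre must be in the +2 oxidation state. Mn sits in group 7, so the d-electron count is 7 − 2 = 5. Bromide is a weak-field ligand for a first-row metal, so the complex is high-spin. The d⁵ configuration leaves the e_g set evenly filled (or empty) — no strong Jahn–Teller driving force.

[CrI₆]⁴−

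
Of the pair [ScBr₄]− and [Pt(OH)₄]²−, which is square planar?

[Pt(OH)₄]²−

For [ScBr₄]−: Ligand charges: each bromide is −1. With an overall charge of −1 the scandium centre must be in the +3 oxidation state. Group 3 minus oxidation state 3 gives a d⁰ configuration. A d⁰ ion has no crystal-field stabilisation preference between square planar and tetrahedral, so four ligands adopt the sterically favoured tetrahedral geometry. → tetrahedral.
For [Pt(OH)₄]²−: Ligand charges: each hydroxide is −1. With an overall charge of −2 the platinum centre must be in the +2 oxidation state. Platinum is a group-10 element; Pt(II) is therefore d⁸. A 5d d⁸ ion has a large crystal-field splitting; square planar leaves the high-energy d_{x²−y²} orbital empty and maximises CFSE. → square planar.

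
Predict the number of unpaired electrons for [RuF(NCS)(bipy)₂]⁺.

1

Each fluoride is −1; each isothiocyanate is −1; 2,2′-bipyridine is neutral; balancing the +1 overall charge requires Ru(III).
Group 8 minus oxidation state 3 gives a d⁵ configuration.
Counting donor atoms: 1×fluoride (monodentate) → 1 donor; 1×isothiocyanate (monodentate) → 1 donor; 2×2,2′-bipyridine (bidentate) → 4 donors. Coordination number = 6.
The spin state decides the count: a 4d ion has a large Δₒ and is invariably low-spin.
An octahedral low-spin d⁵ ion is t₂g⁵e_g⁰, giving 1 unpaired electron.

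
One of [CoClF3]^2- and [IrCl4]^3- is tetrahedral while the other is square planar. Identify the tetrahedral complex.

[CoClF3]^2-

For [CoClF3]^2-: Summing ligand charges against the −2 overall charge gives an oxidation state of +2 for cobalt. Co sits in group 9, so the d-electron count is 9 − 2 = 7. For a high-spin 3d d⁷ ion with weak-field ligands the small Δₜ gives little square-planar CFSE advantage, so four ligands adopt the sterically favoured tetrahedral geometry. → tetrahedral.
For [IrCl4]^3-: Each chloride is −1; balancing the −3 overall charge requires Ir(I). Group 9 minus oxidation state 1 gives a d⁸ configuration. A 5d d⁸ ion has a large crystal-field splitting; square planar leaves the high-energy d_{x²−y²} orbital empty and maximises CFSE. → square planar.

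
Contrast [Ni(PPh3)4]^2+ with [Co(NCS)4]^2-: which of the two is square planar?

For [Ni(PPh3)4]^2+: Ligand charges: triphenylphosphine is neutral. With an overall charge of +2 the nickel centre must be in the +2 oxidation state. Nickel is a group-10 element; Ni(II) is therefore d⁸. Triphenylphosphine is a strong-field ligand (high in the spectrochemical series). A 3d d⁸ ion with strong-field ligands gains enough CFSE to favour square planar over tetrahedral. → square planar.
For [Co(NCS)4]^2-: Summing ligand charges against the −2 overall charge gives an oxidation state of +2 for cobalt. Group 9 minus oxidation state 2 gives a d⁷ configuration. For a high-spin 3d d⁷ ion with weak-field ligands the small Δₜ gives little square-planar CFSE advantage, so four ligands adopt the sterically favoured tetrahedral geometry. → tetrahedral.

[Ni(PPh3)4]^2+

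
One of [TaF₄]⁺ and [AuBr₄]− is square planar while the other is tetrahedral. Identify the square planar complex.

For [TaF₄]⁺: Ligand charges: each fluoride is −1. With an overall charge of +1 the tantalum centre must be in the +5 oxidation state. Ta sits in group 5, so the d-electron count is 5 − 5 = 0. A d⁰ ion has no crystal-field stabilisation preference between square planar and tetrahedral, so four ligands adopt the sterically favoured tetrahedral geometry. → tetrahedral.
For [AuBr₄]−: Each bromide is −1; balancing the −1 overall charge requires Au(III). Gold is a group-11 element; Au(III) is therefore d⁸. A 5d d⁸ ion has a large crystal-field splitting; square planar leaves the high-energy d_{x²−y²} orbital empty and maximises CFSE. → square planar.

[AuBr₄]−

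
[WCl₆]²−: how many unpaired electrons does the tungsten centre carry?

Each chloride is −1; balancing the −2 overall charge requires W(IV).
W sits in group 6, so the d-electron count is 6 − 4 = 2.
In an octahedral field the d² configuration is t₂g²e_g⁰ (only one arrangement possible), giving 2 unpaired electrons.

2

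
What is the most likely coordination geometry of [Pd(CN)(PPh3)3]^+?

square planar

Each cyanide is −1; triphenylphosphine is neutral; balancing the +1 overall charge requires Pd(II).
Group 10 minus oxidation state 2 gives a d⁸ configuration.
With 4 monodentate ligands the coordination number is 4.
A 4d d⁸ ion has a large crystal-field splitting; square planar leaves the high-energy d_{x²−y²} orbital empty and maximises CFSE.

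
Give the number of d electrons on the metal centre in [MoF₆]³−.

Summing ligand charges against the −3 overall charge gives an oxidation state of +3 for molybdenum.
Mo sits in group 6, so the d-electron count is 6 − 3 = 3.

d³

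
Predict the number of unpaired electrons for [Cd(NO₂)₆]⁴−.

0 unpaired electrons

Ligand charges: each nitro (N-bound nitrite) is −1. With an overall charge of −4 the cadmium centre must be in the +2 oxidation state.
Cd sits in group 12, so the d-electron count is 12 − 2 = 10.
In an octahedral field the d¹⁰ configuration is t₂g⁶e_g⁴, giving 0 unpaired electrons.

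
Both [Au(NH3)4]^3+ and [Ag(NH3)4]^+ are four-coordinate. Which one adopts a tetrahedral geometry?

For [Au(NH3)4]^3+: Ligand charges: ammonia is neutral. With an overall charge of +3 the gold centre must be in the +3 oxidation state. Au sits in group 11, so the d-electron count is 11 − 3 = 8. A 5d d⁸ ion has a large crystal-field splitting; square planar leaves the high-energy d_{x²−y²} orbital empty and maximises CFSE. → square planar.
For [Ag(NH3)4]^+: Summing ligand charges against the +1 overall charge gives an oxidation state of +1 for silver. Ag sits in group 11, so the d-electron count is 11 − 1 = 10. A d¹⁰ ion has no crystal-field stabilisation preference between square planar and tetrahedral, so four ligands adopt the sterically favoured tetrahedral geometry. → tetrahedral.

[Ag(NH3)4]^+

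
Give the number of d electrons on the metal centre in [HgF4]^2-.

Summing ligand charges against the −2 overall charge gives an oxidation state of +2 for mercury.
Mercury is a group-12 element; Hg(II) is therefore d¹⁰.

d¹⁰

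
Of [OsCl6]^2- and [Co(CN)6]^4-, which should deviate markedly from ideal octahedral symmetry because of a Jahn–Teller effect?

[OsCl6]^2-: Ligand charges: each chloride is −1. With an overall charge of −2 the osmium centre must be in the +4 oxidation state. Osmium is a group-8 element; Os(IV) is therefore d⁴. A 5d ion has a large Δₒ and is invariably low-spin. The d⁴ configuration leaves the e_g set evenly filled (or empty) — no strong Jahn–Teller driving force.
[Co(CN)6]^4-: Each cyanide is −1; balancing the −4 overall charge requires Co(II). Co sits in group 9, so the d-electron count is 9 − 2 = 7. Cyanide is a strong-field ligand (high in the spectrochemical series) for a first-row metal, so the complex is low-spin. The t₂g⁶e_g¹ (low-spin) configuration has an unevenly filled e_g set; the Jahn–Teller theorem predicts a tetragonal distortion (typically axial elongation) to lift the degeneracy.

[Co(CN)6]^4-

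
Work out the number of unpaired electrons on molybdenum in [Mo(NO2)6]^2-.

2

Ligand charges: each nitro (N-bound nitrite) is −1. With an overall charge of −2 the molybdenum centre must be in the +4 oxidation state.
Group 6 minus oxidation state 4 gives a d² configuration.
In an octahedral field the d² configuration is t₂g²e_g⁰ (only one arrangement possible), giving 2 unpaired electrons.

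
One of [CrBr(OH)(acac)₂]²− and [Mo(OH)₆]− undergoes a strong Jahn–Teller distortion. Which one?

[CrBr(OH)(acac)₂]²−

[CrBr(OH)(acac)₂]²−: Summing ligand charges against the −2 overall charge gives an oxidation state of +2 for chromium. Chromium is a group-6 element; Cr(II) is therefore d⁴. Acetylacetonate, bromide, and hydroxide are weak-field ligands for a first-row metal, so the complex is high-spin. The t₂g³e_g¹ (high-spin) configuration has an unevenly filled e_g set; the Jahn–Teller theorem predicts a tetragonal distortion (typically axial elongation) to lift the degeneracy.
[Mo(OH)₆]−: Each hydroxide is −1; balancing the −1 overall charge requires Mo(V). Mo sits in group 6, so the d-electron count is 6 − 5 = 1. The d¹ configuration leaves the e_g set evenly filled (or empty) — no strong Jahn–Teller driving force.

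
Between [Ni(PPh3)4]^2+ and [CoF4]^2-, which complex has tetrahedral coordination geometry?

For [Ni(PPh3)4]^2+: Ligand charges: triphenylphosphine is neutral. With an overall charge of +2 the nickel centre must be in the +2 oxidation state. Ni sits in group 10, so the d-electron count is 10 − 2 = 8. Triphenylphosphine is a strong-field ligand (high in the spectrochemical series). A 3d d⁸ ion with strong-field ligands gains enough CFSE to favour square planar over tetrahedral. → square planar.
For [CoF4]^2-: Ligand charges: each fluoride is −1. With an overall charge of −2 the cobalt centre must be in the +2 oxidation state. Cobalt is a group-9 element; Co(II) is therefore d⁷. For a high-spin 3d d⁷ ion with weak-field ligands the small Δₜ gives little square-planar CFSE advantage, so four ligands adopt the sterically favoured tetrahedral geometry. → tetrahedral.

[CoF4]^2-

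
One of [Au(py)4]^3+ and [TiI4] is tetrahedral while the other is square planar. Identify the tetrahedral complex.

For [Au(py)4]^3+: Ligand charges: pyridine is neutral. With an overall charge of +3 the gold centre must be in the +3 oxidation state. Gold is a group-11 element; Au(III) is therefore d⁸. A 5d d⁸ ion has a large crystal-field splitting; square planar leaves the high-energy d_{x²−y²} orbital empty and maximises CFSE. → square planar.
For [TiI4]: Ligand charges: each iodide is −1. With an overall charge of 0 the titanium centre must be in the +4 oxidation state. Ti sits in group 4, so the d-electron count is 4 − 4 = 0. A d⁰ ion has no crystal-field stabilisation preference between square planar and tetrahedral, so four ligands adopt the sterically favoured tetrahedral geometry. → tetrahedral.

[TiI4]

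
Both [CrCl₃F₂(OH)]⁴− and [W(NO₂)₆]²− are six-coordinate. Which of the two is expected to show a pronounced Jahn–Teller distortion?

[CrCl₃F₂(OH)]⁴−

[CrCl₃F₂(OH)]⁴−: Ligand charges: each chloride is −1; each fluoride is −1; each hydroxide is −1. With an overall charge of −4 the chromium centre must be in the +2 oxidation state. Cr sits in group 6, so the d-electron count is 6 − 2 = 4. Chloride, fluoride, and hydroxide are weak-field ligands for a first-row metal, so the complex is high-spin. The t₂g³e_g¹ (high-spin) configuration has an unevenly filled e_g set; the Jahn–Teller theorem predicts a tetragonal distortion (typically axial elongation) to lift the degeneracy.
[W(NO₂)₆]²−: Summing ligand charges against the −2 overall charge gives an oxidation state of +4 for tungsten. Tungsten is a group-6 element; W(IV) is therefore d². The d² configuration leaves the e_g set evenly filled (or empty) — no strong Jahn–Teller driving force.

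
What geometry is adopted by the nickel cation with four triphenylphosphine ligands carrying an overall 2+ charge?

square planar

Ligand charges: triphenylphosphine is neutral. With an overall charge of +2 the nickel centre must be in the +2 oxidation state.
Group 10 minus oxidation state 2 gives a d⁸ configuration.
Coordination number: 4.
Triphenylphosphine is a strong-field ligand (high in the spectrochemical series).
A 3d d⁸ ion with strong-field ligands gains enough CFSE to favour square planar over tetrahedral.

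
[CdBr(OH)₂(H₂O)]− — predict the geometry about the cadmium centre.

tetrahedral

Ligand charges: each bromide is −1; each hydroxide is −1; water is neutral. With an overall charge of −1 the cadmium centre must be in the +2 oxidation state.
Cd sits in group 12, so the d-electron count is 12 − 2 = 10.
Coordination number: 4.
A d¹⁰ ion has no crystal-field stabilisation preference between square planar and tetrahedral, so four ligands adopt the sterically favoured tetrahedral geometry.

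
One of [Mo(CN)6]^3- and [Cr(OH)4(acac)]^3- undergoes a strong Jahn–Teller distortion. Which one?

[Cr(OH)4(acac)]^3-

[Mo(CN)6]^3-: Ligand charges: each cyanide is −1. With an overall charge of −3 the molybdenum centre must be in the +3 oxidation state. Mo sits in group 6, so the d-electron count is 6 − 3 = 3. The d³ configuration leaves the e_g set evenly filled (or empty) — no strong Jahn–Teller driving force.
[Cr(OH)4(acac)]^3-: Ligand charges: each hydroxide is −1; each acetylacetonate is −1. With an overall charge of −3 the chromium centre must be in the +2 oxidation state. Group 6 minus oxidation state 2 gives a d⁴ configuration. Acetylacetonate and hydroxide are weak-field ligands for a first-row metal, so the complex is high-spin. The t₂g³e_g¹ (high-spin) configuration has an unevenly filled e_g set; the Jahn–Teller theorem predicts a tetragonal distortion (typically axial elongation) to lift the degeneracy.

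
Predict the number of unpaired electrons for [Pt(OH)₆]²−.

Each hydroxide is −1; balancing the −2 overall charge requires Pt(IV).
Group 10 minus oxidation state 4 gives a d⁶ configuration.
The spin state decides the count: a 5d ion has a large Δₒ and is invariably low-spin.
An octahedral low-spin d⁶ ion is t₂g⁶e_g⁰, giving 0 unpaired electrons.

0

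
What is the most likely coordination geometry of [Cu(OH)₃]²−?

trigonal planar

Each hydroxide is −1; balancing the −2 overall charge requires Cu(I).
Copper is a group-11 element; Cu(I) is therefore d¹⁰.
With 3 monodentate ligands the coordination number is 3.
Three ligands around a d¹⁰ centre minimise repulsion in a trigonal-planar arrangement.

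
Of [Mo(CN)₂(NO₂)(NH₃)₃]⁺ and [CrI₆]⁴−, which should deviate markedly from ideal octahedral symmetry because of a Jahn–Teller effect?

[CrI₆]⁴−

[Mo(CN)₂(NO₂)(NH₃)₃]⁺: Summing ligand charges against the +1 overall charge gives an oxidation state of +4 for molybdenum. Mo sits in group 6, so the d-electron count is 6 − 4 = 2. The d² configuration leaves the e_g set evenly filled (or empty) — no strong Jahn–Teller driving force.
[CrI₆]⁴−: Ligand charges: each iodide is −1. With an overall charge of −4 the chromium centre must be in the +2 oxidation state. Group 6 minus oxidation state 2 gives a d⁴ configuration. Iodide is a weak-field ligand for a first-row metal, so the complex is high-spin. The t₂g³e_g¹ (high-spin) configuration has an unevenly filled e_g set; the Jahn–Teller theorem predicts a tetragonal distortion (typically axial elongation) to lift the degeneracy.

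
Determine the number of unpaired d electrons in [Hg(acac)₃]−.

Summing ligand charges against the −1 overall charge gives an oxidation state of +2 for mercury.
Mercury is a group-12 element; Hg(II) is therefore d¹⁰.
Counting donor atoms: 3×acetylacetonate (bidentate) → 6 donors. Coordination number = 6.
In an octahedral field the d¹⁰ configuration is t₂g⁶e_g⁴, giving 0 unpaired electrons.

0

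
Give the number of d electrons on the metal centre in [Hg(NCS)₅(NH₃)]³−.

Each isothiocyanate is −1; ammonia is neutral; balancing the −3 overall charge requires Hg(II).
Mercury is a group-12 element; Hg(II) is therefore d¹⁰.

d10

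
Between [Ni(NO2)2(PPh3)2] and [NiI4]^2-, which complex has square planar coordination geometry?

[Ni(NO2)2(PPh3)2]

For [Ni(NO2)2(PPh3)2]: Summing ligand charges against the 0 overall charge gives an oxidation state of +2 for nickel. Ni sits in group 10, so the d-electron count is 10 − 2 = 8. Nitro (N-bound nitrite) and triphenylphosphine are strong-field ligands (high in the spectrochemical series). A 3d d⁸ ion with strong-field ligands gains enough CFSE to favour square planar over tetrahedral. → square planar.
For [NiI4]^2-: Each iodide is −1; balancing the −2 overall charge requires Ni(II). Nickel is a group-10 element; Ni(II) is therefore d⁸. Iodide is a weak-field ligand. With weak-field ligands the CFSE gain from square planar is small, so a 3d d⁸ ion takes the sterically preferred tetrahedral geometry. → tetrahedral.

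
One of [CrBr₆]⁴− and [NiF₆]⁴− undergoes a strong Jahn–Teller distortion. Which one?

[CrBr₆]⁴−

[CrBr₆]⁴−: Each bromide is −1; balancing the −4 overall charge requires Cr(II). Cr sits in group 6, so the d-electron count is 6 − 2 = 4. Bromide is a weak-field ligand for a first-row metal, so the complex is high-spin. The t₂g³e_g¹ (high-spin) configuration has an unevenly filled e_g set; the Jahn–Teller theorem predicts a tetragonal distortion (typically axial elongation) to lift the degeneracy.
[NiF₆]⁴−: Ligand charges: each fluoride is −1. With an overall charge of −4 the nickel centre must be in the +2 oxidation state. Group 10 minus oxidation state 2 gives a d⁸ configuration. The d⁸ configuration leaves the e_g set evenly filled (or empty) — no strong Jahn–Teller driving force.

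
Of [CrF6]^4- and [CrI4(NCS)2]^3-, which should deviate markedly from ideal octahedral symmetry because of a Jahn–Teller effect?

[CrF6]^4-

[CrF6]^4-: Summing ligand charges against the −4 overall charge gives an oxidation state of +2 for chromium. Cr sits in group 6, so the d-electron count is 6 − 2 = 4. Fluoride is a weak-field ligand for a first-row metal, so the complex is high-spin. The t₂g³e_g¹ (high-spin) configuration has an unevenly filled e_g set; the Jahn–Teller theorem predicts a tetragonal distortion (typically axial elongation) to lift the degeneracy.
[CrI4(NCS)2]^3-: Summing ligand charges against the −3 overall charge gives an oxidation state of +3 for chromium. Chromium is a group-6 element; Cr(III) is therefore d³. The d³ configuration leaves the e_g set evenly filled (or empty) — no strong Jahn–Teller driving force.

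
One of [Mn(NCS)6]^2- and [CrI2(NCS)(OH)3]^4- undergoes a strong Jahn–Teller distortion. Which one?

[Mn(NCS)6]^2-: Each isothiocyanate is −1; balancing the −2 overall charge requires Mn(IV). Mn sits in group 7, so the d-electron count is 7 − 4 = 3. The d³ configuration leaves the e_g set evenly filled (or empty) — no strong Jahn–Teller driving force.
[CrI2(NCS)(OH)3]^4-: Summing ligand charges against the −4 overall charge gives an oxidation state of +2 for chromium. Chromium is a group-6 element; Cr(II) is therefore d⁴. Hydroxide, iodide, and isothiocyanate are weak-field ligands for a first-row metal, so the complex is high-spin. The t₂g³e_g¹ (high-spin) configuration has an unevenly filled e_g set; the Jahn–Teller theorem predicts a tetragonal distortion (typically axial elongation) to lift the degeneracy.

[CrI2(NCS)(OH)3]^4-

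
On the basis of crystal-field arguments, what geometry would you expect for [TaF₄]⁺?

Each fluoride is −1; balancing the +1 overall charge requires Ta(V).
Ta sits in group 5, so the d-electron count is 5 − 5 = 0.
Coordination number: 4.
A d⁰ ion has no crystal-field stabilisation preference between square planar and tetrahedral, so four ligands adopt the sterically favoured tetrahedral geometry.

tetrahedral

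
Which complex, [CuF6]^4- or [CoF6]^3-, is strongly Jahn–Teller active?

[CuF6]^4-

[CuF6]^4-: Summing ligand charges against the −4 overall charge gives an oxidation state of +2 for copper. Group 11 minus oxidation state 2 gives a d⁹ configuration. The t₂g⁶e_g³ configuration has an unevenly filled e_g set; the Jahn–Teller theorem predicts a tetragonal distortion (typically axial elongation) to lift the degeneracy.
[CoF6]^3-: Each fluoride is −1; balancing the −3 overall charge requires Co(III). Co sits in group 9, so the d-electron count is 9 − 3 = 6. Fluoride is the one ligand weak enough to leave Co(III) high-spin — [CoF₆]³⁻ is the classic exception. The d⁶ configuration leaves the e_g set evenly filled (or empty) — no strong Jahn–Teller driving force.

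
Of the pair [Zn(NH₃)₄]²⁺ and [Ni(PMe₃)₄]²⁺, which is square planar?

[Ni(PMe₃)₄]²⁺

For [Zn(NH₃)₄]²⁺: Ammonia is neutral; balancing the +2 overall charge requires Zn(II). Group 12 minus oxidation state 2 gives a d¹⁰ configuration. A d¹⁰ ion has no crystal-field stabilisation preference between square planar and tetrahedral, so four ligands adopt the sterically favoured tetrahedral geometry. → tetrahedral.
For [Ni(PMe₃)₄]²⁺: Ligand charges: trimethylphosphine is neutral. With an overall charge of +2 the nickel centre must be in the +2 oxidation state. Nickel is a group-10 element; Ni(II) is therefore d⁸. Trimethylphosphine is a strong-field ligand (high in the spectrochemical series). A 3d d⁸ ion with strong-field ligands gains enough CFSE to favour square planar over tetrahedral. → square planar.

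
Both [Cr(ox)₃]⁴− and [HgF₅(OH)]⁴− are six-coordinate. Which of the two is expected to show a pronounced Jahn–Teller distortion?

[Cr(ox)₃]⁴−: Each oxalate is −2; balancing the −4 overall charge requires Cr(II). Chromium is a group-6 element; Cr(II) is therefore d⁴. Oxalate is a weak-field ligand for a first-row metal, so the complex is high-spin. The t₂g³e_g¹ (high-spin) configuration has an unevenly filled e_g set; the Jahn–Teller theorem predicts a tetragonal distortion (typically axial elongation) to lift the degeneracy.
[HgF₅(OH)]⁴−: Ligand charges: each fluoride is −1; each hydroxide is −1. With an overall charge of −4 the mercury centre must be in the +2 oxidation state. Mercury is a group-12 element; Hg(II) is therefore d¹⁰. The d¹⁰ configuration leaves the e_g set evenly filled (or empty) — no strong Jahn–Teller driving force.

[Cr(ox)₃]⁴−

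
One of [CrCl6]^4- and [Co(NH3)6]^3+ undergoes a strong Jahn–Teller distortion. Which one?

[CrCl6]^4-

[CrCl6]^4-: Ligand charges: each chloride is −1. With an overall charge of −4 the chromium centre must be in the +2 oxidation state. Group 6 minus oxidation state 2 gives a d⁴ configuration. Chloride is a weak-field ligand for a first-row metal, so the complex is high-spin. The t₂g³e_g¹ (high-spin) configuration has an unevenly filled e_g set; the Jahn–Teller theorem predicts a tetragonal distortion (typically axial elongation) to lift the degeneracy.
[Co(NH3)6]^3+: Summing ligand charges against the +3 overall charge gives an oxidation state of +3 for cobalt. Co sits in group 9, so the d-electron count is 9 − 3 = 6. Co(III) has an exceptionally large octahedral splitting and is low-spin with essentially every ligand except fluoride. The d⁶ configuration leaves the e_g set evenly filled (or empty) — no strong Jahn–Teller driving force.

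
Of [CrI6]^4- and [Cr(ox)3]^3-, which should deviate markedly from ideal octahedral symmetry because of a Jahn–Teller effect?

[CrI6]^4-

[CrI6]^4-: Summing ligand charges against the −4 overall charge gives an oxidation state of +2 for chromium. Group 6 minus oxidation state 2 gives a d⁴ configuration. Iodide is a weak-field ligand for a first-row metal, so the complex is high-spin. The t₂g³e_g¹ (high-spin) configuration has an unevenly filled e_g set; the Jahn–Teller theorem predicts a tetragonal distortion (typically axial elongation) to lift the degeneracy.
[Cr(ox)3]^3-: Summing ligand charges against the −3 overall charge gives an oxidation state of +3 for chromium. Group 6 minus oxidation state 3 gives a d³ configuration. The d³ configuration leaves the e_g set evenly filled (or empty) — no strong Jahn–Teller driving force.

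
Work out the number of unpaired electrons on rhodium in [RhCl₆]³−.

0 unpaired electrons

Summing ligand charges against the −3 overall charge gives an oxidation state of +3 for rhodium.
Rhodium is a group-9 element; Rh(III) is therefore d⁶.
The spin state decides the count: a 4d ion has a large Δₒ and is invariably low-spin.
An octahedral low-spin d⁶ ion is t₂g⁶e_g⁰, giving 0 unpaired electrons.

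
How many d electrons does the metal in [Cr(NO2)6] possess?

Each nitro (N-bound nitrite) is −1; balancing the 0 overall charge requires Cr(VI).
Cr sits in group 6, so the d-electron count is 6 − 6 = 0.

d0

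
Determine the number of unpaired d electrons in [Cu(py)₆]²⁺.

Summing ligand charges against the +2 overall charge gives an oxidation state of +2 for copper.
Copper is a group-11 element; Cu(II) is therefore d⁹.
In an octahedral field the d⁹ configuration is t₂g⁶e_g³ (only one arrangement possible), giving 1 unpaired electron.

1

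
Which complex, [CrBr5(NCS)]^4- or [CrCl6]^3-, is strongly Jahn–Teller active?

[CrBr5(NCS)]^4-

[CrBr5(NCS)]^4-: Summing ligand charges against the −4 overall charge gives an oxidation state of +2 for chromium. Cr sits in group 6, so the d-electron count is 6 − 2 = 4. Bromide and isothiocyanate are weak-field ligands for a first-row metal, so the complex is high-spin. The t₂g³e_g¹ (high-spin) configuration has an unevenly filled e_g set; the Jahn–Teller theorem predicts a tetragonal distortion (typically axial elongation) to lift the degeneracy.
[CrCl6]^3-: Ligand charges: each chloride is −1. With an overall charge of −3 the chromium centre must be in the +3 oxidation state. Chromium is a group-6 element; Cr(III) is therefore d³. The d³ configuration leaves the e_g set evenly filled (or empty) — no strong Jahn–Teller driving force.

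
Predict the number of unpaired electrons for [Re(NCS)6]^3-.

Ligand charges: each isothiocyanate is −1. With an overall charge of −3 the rhenium centre must be in the +3 oxidation state.
Re sits in group 7, so the d-electron count is 7 − 3 = 4.
The spin state decides the count: a 5d ion has a large Δₒ and is invariably low-spin.
An octahedral low-spin d⁴ ion is t₂g⁴e_g⁰, giving 2 unpaired electrons.

2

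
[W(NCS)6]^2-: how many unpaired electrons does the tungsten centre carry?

Each isothiocyanate is −1; balancing the −2 overall charge requires W(IV).
Tungsten is a group-6 element; W(IV) is therefore d².
In an octahedral field the d² configuration is t₂g²e_g⁰ (only one arrangement possible), giving 2 unpaired electrons.

2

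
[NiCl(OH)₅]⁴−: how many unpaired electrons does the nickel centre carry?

2

Each chloride is −1; each hydroxide is −1; balancing the −4 overall charge requires Ni(II).
Nickel is a group-10 element; Ni(II) is therefore d⁸.
In an octahedral field the d⁸ configuration is t₂g⁶e_g² (only one arrangement possible), giving 2 unpaired electrons.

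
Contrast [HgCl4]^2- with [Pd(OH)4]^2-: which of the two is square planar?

[Pd(OH)4]^2-

For [HgCl4]^2-: Each chloride is −1; balancing the −2 overall charge requires Hg(II). Hg sits in group 12, so the d-electron count is 12 − 2 = 10. A d¹⁰ ion has no crystal-field stabilisation preference between square planar and tetrahedral, so four ligands adopt the sterically favoured tetrahedral geometry. → tetrahedral.
For [Pd(OH)4]^2-: Each hydroxide is −1; balancing the −2 overall charge requires Pd(II). Group 10 minus oxidation state 2 gives a d⁸ configuration. A 4d d⁸ ion has a large crystal-field splitting; square planar leaves the high-energy d_{x²−y²} orbital empty and maximises CFSE. → square planar.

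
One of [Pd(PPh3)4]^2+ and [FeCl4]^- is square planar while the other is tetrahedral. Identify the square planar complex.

For [Pd(PPh3)4]^2+: Summing ligand charges against the +2 overall charge gives an oxidation state of +2 for palladium. Group 10 minus oxidation state 2 gives a d⁸ configuration. A 4d d⁸ ion has a large crystal-field splitting; square planar leaves the high-energy d_{x²−y²} orbital empty and maximises CFSE. → square planar.
For [FeCl4]^-: Summing ligand charges against the −1 overall charge gives an oxidation state of +3 for iron. Iron is a group-8 element; Fe(III) is therefore d⁵. A high-spin d⁵ ion has zero CFSE in either geometry, so four ligands adopt the sterically favoured tetrahedral geometry. → tetrahedral.

[Pd(PPh3)4]^2+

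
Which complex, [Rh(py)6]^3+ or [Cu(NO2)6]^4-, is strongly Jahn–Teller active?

[Cu(NO2)6]^4-

[Rh(py)6]^3+: Pyridine is neutral; balancing the +3 overall charge requires Rh(III). Rh sits in group 9, so the d-electron count is 9 − 3 = 6. A 4d ion has a large Δₒ and is invariably low-spin. The d⁶ configuration leaves the e_g set evenly filled (or empty) — no strong Jahn–Teller driving force.
[Cu(NO2)6]^4-: Summing ligand charges against the −4 overall charge gives an oxidation state of +2 for copper. Cu sits in group 11, so the d-electron count is 11 − 2 = 9. The t₂g⁶e_g³ configuration has an unevenly filled e_g set; the Jahn–Teller theorem predicts a tetragonal distortion (typically axial elongation) to lift the degeneracy.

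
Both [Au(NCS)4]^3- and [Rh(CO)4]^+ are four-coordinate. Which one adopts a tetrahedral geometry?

[Au(NCS)4]^3-

For [Au(NCS)4]^3-: Each isothiocyanate is −1; balancing the −3 overall charge requires Au(I). Au sits in group 11, so the d-electron count is 11 − 1 = 10. A d¹⁰ ion has no crystal-field stabilisation preference between square planar and tetrahedral, so four ligands adopt the sterically favoured tetrahedral geometry. → tetrahedral.
For [Rh(CO)4]^+: Carbonyl is neutral; balancing the +1 overall charge requires Rh(I). Rhodium is a group-9 element; Rh(I) is therefore d⁸. A 4d d⁸ ion has a large crystal-field splitting; square planar leaves the high-energy d_{x²−y²} orbital empty and maximises CFSE. → square planar.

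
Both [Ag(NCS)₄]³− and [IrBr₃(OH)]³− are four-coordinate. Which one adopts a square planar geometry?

For [Ag(NCS)₄]³−: Each isothiocyanate is −1; balancing the −3 overall charge requires Ag(I). Silver is a group-11 element; Ag(I) is therefore d¹⁰. A d¹⁰ ion has no crystal-field stabilisation preference between square planar and tetrahedral, so four ligands adopt the sterically favoured tetrahedral geometry. → tetrahedral.
For [IrBr₃(OH)]³−: Summing ligand charges against the −3 overall charge gives an oxidation state of +1 for iridium. Group 9 minus oxidation state 1 gives a d⁸ configuration. A 5d d⁸ ion has a large crystal-field splitting; square planar leaves the high-energy d_{x²−y²} orbital empty and maximises CFSE. → square planar.

[IrBr₃(OH)]³−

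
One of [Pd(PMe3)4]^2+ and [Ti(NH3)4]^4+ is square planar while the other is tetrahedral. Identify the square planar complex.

For [Pd(PMe3)4]^2+: Trimethylphosphine is neutral; balancing the +2 overall charge requires Pd(II). Pd sits in group 10, so the d-electron count is 10 − 2 = 8. A 4d d⁸ ion has a large crystal-field splitting; square planar leaves the high-energy d_{x²−y²} orbital empty and maximises CFSE. → square planar.
For [Ti(NH3)4]^4+: Summing ligand charges against the +4 overall charge gives an oxidation state of +4 for titanium. Group 4 minus oxidation state 4 gives a d⁰ configuration. A d⁰ ion has no crystal-field stabilisation preference between square planar and tetrahedral, so four ligands adopt the sterically favoured tetrahedral geometry. → tetrahedral.

[Pd(PMe3)4]^2+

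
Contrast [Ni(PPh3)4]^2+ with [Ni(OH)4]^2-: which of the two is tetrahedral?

For [Ni(PPh3)4]^2+: Summing ligand charges against the +2 overall charge gives an oxidation state of +2 for nickel. Group 10 minus oxidation state 2 gives a d⁸ configuration. Triphenylphosphine is a strong-field ligand (high in the spectrochemical series). A 3d d⁸ ion with strong-field ligands gains enough CFSE to favour square planar over tetrahedral. → square planar.
For [Ni(OH)4]^2-: Ligand charges: each hydroxide is −1. With an overall charge of −2 the nickel centre must be in the +2 oxidation state. Ni sits in group 10, so the d-electron count is 10 − 2 = 8. Hydroxide is a weak-field ligand. With weak-field ligands the CFSE gain from square planar is small, so a 3d d⁸ ion takes the sterically preferred tetrahedral geometry. → tetrahedral.

[Ni(OH)4]^2-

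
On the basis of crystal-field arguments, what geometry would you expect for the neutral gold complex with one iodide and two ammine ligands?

trigonal planar

Ligand charges: each iodide is −1; ammonia is neutral. With an overall charge of 0 the gold centre must be in the +1 oxidation state.
Au sits in group 11, so the d-electron count is 11 − 1 = 10.
With 3 monodentate ligands the coordination number is 3.
Three ligands around a d¹⁰ centre minimise repulsion in a trigonal-planar arrangement.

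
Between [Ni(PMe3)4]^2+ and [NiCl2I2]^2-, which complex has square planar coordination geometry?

[Ni(PMe3)4]^2+

For [Ni(PMe3)4]^2+: Trimethylphosphine is neutral; balancing the +2 overall charge requires Ni(II). Nickel is a group-10 element; Ni(II) is therefore d⁸. Trimethylphosphine is a strong-field ligand (high in the spectrochemical series). A 3d d⁸ ion with strong-field ligands gains enough CFSE to favour square planar over tetrahedral. → square planar.
For [NiCl2I2]^2-: Each chloride is −1; each iodide is −1; balancing the −2 overall charge requires Ni(II). Ni sits in group 10, so the d-electron count is 10 − 2 = 8. Chloride and iodide are weak-field ligands. With weak-field ligands the CFSE gain from square planar is small, so a 3d d⁸ ion takes the sterically preferred tetrahedral geometry. → tetrahedral.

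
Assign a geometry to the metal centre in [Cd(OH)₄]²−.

tetrahedral

Ligand charges: each hydroxide is −1. With an overall charge of −2 the cadmium centre must be in the +2 oxidation state.
Cadmium is a group-12 element; Cd(II) is therefore d¹⁰.
With 4 monodentate ligands the coordination number is 4.
A d¹⁰ ion has no crystal-field stabilisation preference between square planar and tetrahedral, so four ligands adopt the sterically favoured tetrahedral geometry.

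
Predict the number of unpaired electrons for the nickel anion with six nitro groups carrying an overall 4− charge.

Summing ligand charges against the −4 overall charge gives an oxidation state of +2 for nickel.
Nickel is a group-10 element; Ni(II) is therefore d⁸.
In an octahedral field the d⁸ configuration is t₂g⁶e_g² (only one arrangement possible), giving 2 unpaired electrons.

2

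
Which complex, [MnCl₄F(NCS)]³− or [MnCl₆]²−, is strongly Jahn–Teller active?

[MnCl₄F(NCS)]³−: Each chloride is −1; each fluoride is −1; each isothiocyanate is −1; balancing the −3 overall charge requires Mn(III). Mn sits in group 7, so the d-electron count is 7 − 3 = 4. Chloride, fluoride, and isothiocyanate are weak-field ligands for a first-row metal, so the complex is high-spin. The t₂g³e_g¹ (high-spin) configuration has an unevenly filled e_g set; the Jahn–Teller theorem predicts a tetragonal distortion (typically axial elongation) to lift the degeneracy.
[MnCl₆]²−: Summing ligand charges against the −2 overall charge gives an oxidation state of +4 for manganese. Mn sits in group 7, so the d-electron count is 7 − 4 = 3. The d³ configuration leaves the e_g set evenly filled (or empty) — no strong Jahn–Teller driving force.

[MnCl₄F(NCS)]³−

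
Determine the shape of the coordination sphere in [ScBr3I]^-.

tetrahedral

Ligand charges: each bromide is −1; each iodide is −1. With an overall charge of −1 the scandium centre must be in the +3 oxidation state.
Scandium is a group-3 element; Sc(III) is therefore d⁰.
Coordination number: 4.
A d⁰ ion has no crystal-field stabilisation preference between square planar and tetrahedral, so four ligands adopt the sterically favoured tetrahedral geometry.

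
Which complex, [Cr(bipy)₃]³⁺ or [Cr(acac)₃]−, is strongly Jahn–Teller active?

[Cr(acac)₃]−

[Cr(bipy)₃]³⁺: 2,2′-bipyridine is neutral; balancing the +3 overall charge requires Cr(III). Chromium is a group-6 element; Cr(III) is therefore d³. The d³ configuration leaves the e_g set evenly filled (or empty) — no strong Jahn–Teller driving force.
[Cr(acac)₃]−: Summing ligand charges against the −1 overall charge gives an oxidation state of +2 for chromium. Chromium is a group-6 element; Cr(II) is therefore d⁴. Acetylacetonate is a weak-field ligand for a first-row metal, so the complex is high-spin. The t₂g³e_g¹ (high-spin) configuration has an unevenly filled e_g set; the Jahn–Teller theorem predicts a tetragonal distortion (typically axial elongation) to lift the degeneracy.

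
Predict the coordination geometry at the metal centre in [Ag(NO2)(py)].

Each nitro (N-bound nitrite) is −1; pyridine is neutral; balancing the 0 overall charge requires Ag(I).
Ag sits in group 11, so the d-electron count is 11 − 1 = 10.
Coordination number: 2.
A d¹⁰ ion with only two ligands adopts a linear arrangement (sp hybridisation; no CFSE preference).

linear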